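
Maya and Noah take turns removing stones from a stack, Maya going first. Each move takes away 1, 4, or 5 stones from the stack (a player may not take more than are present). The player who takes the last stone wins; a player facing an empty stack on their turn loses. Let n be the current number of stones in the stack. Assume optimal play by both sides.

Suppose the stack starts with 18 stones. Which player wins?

Noah wins.

Positions with no move are L. A position that does have a move is losing for the player to move precisely when every available move leads to a winning position for the opponent. Fill in the labels:
n=0: no move → L
n=1: reaches L-position 0 → W
n=2: only reaches 1(W), which is W → L
n=3: reaches L-position 2 → W
n=4: reaches L-position 0 → W
n=5: reaches L-position 0 → W
n=6: reaches L-position 2 → W
n=7: reaches L-position 2 → W
n=8: only reaches 7(W), 4(W), 3(W), all W → L
n=9: reaches L-position 8 → W
n=10: only reaches 9(W), 6(W), 5(W), all W → L
n=11: reaches L-position 10 → W
n=12: reaches L-position 8 → W
n=13: reaches L-position 8 → W
n=14: reaches L-position 10 → W
n=15: reaches L-position 10 → W
n=16: only reaches 15(W), 12(W), 11(W), all W → L
n=17: reaches L-position 16 → W
n=18: only reaches 17(W), 14(W), 13(W), all W → L
The starting position 18 is L: whatever Maya does, the opponent receives a W position.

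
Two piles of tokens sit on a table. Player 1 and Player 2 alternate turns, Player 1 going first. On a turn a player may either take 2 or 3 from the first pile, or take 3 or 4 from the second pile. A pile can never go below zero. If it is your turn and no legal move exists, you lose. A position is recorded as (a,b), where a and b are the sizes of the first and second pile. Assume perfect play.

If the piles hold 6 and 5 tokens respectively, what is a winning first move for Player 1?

Move to (3,5).

Label each position W (a win for the player to move) or L (a loss). A position with no legal move is L; any other position is W exactly when some move reaches an L, and L when every move reaches a W.
No move ever increases a pile, so every position that can arise here has a ≤ 6 and b ≤ 5; it is enough to label the cells with 0 ≤ a ≤ 6 and 0 ≤ b ≤ 5.
Every move lowers a or b (never raises either), so fill the grid row by row in increasing a, and left to right within a row: each cell's successors are then already labelled.
      b=0  b=1  b=2  b=3  b=4  b=5
a=0:    L    L    L    W    W    W
a=1:    L    L    L    W    W    W
a=2:    W    W    W    L    L    L
a=3:    W    W    W    L    L    L
a=4:    W    W    W    W    W    W
a=5:    L    L    L    W    W    W
a=6:    L    L    L    W    W    W
Cells with no legal move (terminal, hence L): (0,0), (0,1), (0,2), (1,0), (1,1), (1,2).
The remaining L cells, each justified by listing all of its moves:
(2,3): only reaches (0,3)(W), (2,0)(W), all W → L
(2,4): only reaches (0,4)(W), (2,1)(W), (2,0)(W), all W → L
(2,5): only reaches (0,5)(W), (2,2)(W), (2,1)(W), all W → L
(3,3): only reaches (1,3)(W), (0,3)(W), (3,0)(W), all W → L
(3,4): only reaches (1,4)(W), (0,4)(W), (3,1)(W), (3,0)(W), all W → L
(3,5): only reaches (1,5)(W), (0,5)(W), (3,2)(W), (3,1)(W), all W → L
(5,0): only reaches (3,0)(W), (2,0)(W), all W → L
(5,1): only reaches (3,1)(W), (2,1)(W), all W → L
(5,2): only reaches (3,2)(W), (2,2)(W), all W → L
(6,0): only reaches (4,0)(W), (3,0)(W), all W → L
(6,1): only reaches (4,1)(W), (3,1)(W), all W → L
(6,2): only reaches (4,2)(W), (3,2)(W), all W → L
Every other cell has at least one move into one of the L cells above, so it is W.
From (6,5), the L positions reachable in one move are: (3,5), (6,2), (6,1). Any move reaching one of these is winning.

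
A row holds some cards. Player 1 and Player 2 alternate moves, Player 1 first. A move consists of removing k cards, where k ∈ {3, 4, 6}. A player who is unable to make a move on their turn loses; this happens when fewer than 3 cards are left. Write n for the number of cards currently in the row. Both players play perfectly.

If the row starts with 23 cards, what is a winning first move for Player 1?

Classify positions by backward induction: terminal positions (no move available) are L. From any other position, the mover wins iff some move reaches an L.
n=0: no move → L
n=1: no move → L
n=2: no move → L
n=3: W (go to 0, an L position)
n=4: W (go to 1, an L position)
n=5: W (go to 2, an L position)
n=6: W (go to 2, an L position)
n=7: W (go to 1, an L position)
n=8: W (go to 2, an L position)
n=9: L (options 6(W), 5(W), 3(W) are all W)
n=10: L (options 7(W), 6(W), 4(W) are all W)
n=11: L (options 8(W), 7(W), 5(W) are all W)
n=12: W (go to 9, an L position)
n=13: W (go to 10, an L position)
n=14: W (go to 11, an L position)
n=15: W (go to 11, an L position)
n=16: W (go to 10, an L position)
n=17: W (go to 11, an L position)
n=18: L (options 15(W), 14(W), 12(W) are all W)
n=19: L (options 16(W), 15(W), 13(W) are all W)
n=20: L (options 17(W), 16(W), 14(W) are all W)
n=21: W (go to 18, an L position)
n=22: W (go to 19, an L position)
n=23: W (go to 20, an L position)
From 23, the L positions reachable in one move are: 20, 19. Any move reaching one of these is winning.

Remove 3, leaving 20.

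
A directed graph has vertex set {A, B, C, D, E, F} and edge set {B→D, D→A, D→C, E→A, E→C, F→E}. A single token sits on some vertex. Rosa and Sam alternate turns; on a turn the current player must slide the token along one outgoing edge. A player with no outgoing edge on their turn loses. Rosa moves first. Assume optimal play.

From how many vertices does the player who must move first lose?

Label each position W (a win for the player to move) or L (a loss). A position with no legal move is L; any other position is W exactly when some move reaches an L, and L when every move reaches a W.
Every edge goes from a vertex to one that appears earlier in the order C, A, D, B, E, F, so processing vertices in that order labels each vertex after all of its successors.
C: no outgoing edge → L
A: no outgoing edge → L
D: can move to A, which is L ⇒ W
B: the only move is to D(W), a W ⇒ L
E: can move to A, which is L ⇒ W
F: the only move is to E(W), a W ⇒ L
The L vertices are A, B, C, F; that is 4 in all.

4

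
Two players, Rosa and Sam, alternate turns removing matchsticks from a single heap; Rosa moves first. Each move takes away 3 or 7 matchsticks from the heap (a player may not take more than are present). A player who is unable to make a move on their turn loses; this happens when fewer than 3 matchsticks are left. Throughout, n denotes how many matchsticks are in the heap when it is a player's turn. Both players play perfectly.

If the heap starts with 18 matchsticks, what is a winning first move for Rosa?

Remove 7, leaving 11.

Build the W/L table. Terminal = L. A non-terminal position is W if it has a move to some L; otherwise it is L.
n=0: no move → L
n=1: no move → L
n=2: no move → L
n=3: W (go to 0, an L position)
n=4: W (go to 1, an L position)
n=5: W (go to 2, an L position)
n=6: L (sole option 3(W) is W)
n=7: W (go to 0, an L position)
n=8: W (go to 1, an L position)
n=9: W (go to 6, an L position)
n=10: L (options 7(W), 3(W) are all W)
n=11: L (options 8(W), 4(W) are all W)
n=12: L (options 9(W), 5(W) are all W)
n=13: W (go to 10, an L position)
n=14: W (go to 11, an L position)
n=15: W (go to 12, an L position)
n=16: L (options 13(W), 9(W) are all W)
n=17: W (go to 10, an L position)
n=18: W (go to 11, an L position)
From 18, the L positions reachable in one move are: 11.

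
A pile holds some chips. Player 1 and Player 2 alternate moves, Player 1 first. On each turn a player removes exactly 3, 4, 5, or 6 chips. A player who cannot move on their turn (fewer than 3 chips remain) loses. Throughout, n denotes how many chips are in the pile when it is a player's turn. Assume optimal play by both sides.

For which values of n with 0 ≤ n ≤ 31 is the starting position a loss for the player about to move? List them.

0, 1, 2, 9, 10, 11, 18, 19, 20, 27, 28, 29

Compute win/loss labels from the base case upward. A position with no move is L. Any other position is W if it can reach an L in one move, else L.
n=0: no move → L
n=1: no move → L
n=2: no move → L
n=3: W (go to 0, an L position)
n=4: W (go to 1, an L position)
n=5: W (go to 2, an L position)
n=6: W (go to 2, an L position)
n=7: W (go to 2, an L position)
n=8: W (go to 2, an L position)
n=9: L (options 6(W), 5(W), 4(W), 3(W) are all W)
n=10: L (options 7(W), 6(W), 5(W), 4(W) are all W)
n=11: L (options 8(W), 7(W), 6(W), 5(W) are all W)
n=12: W (go to 9, an L position)
n=13: W (go to 10, an L position)
n=14: W (go to 11, an L position)
n=15: W (go to 11, an L position)
n=16: W (go to 11, an L position)
n=17: W (go to 11, an L position)
n=18: L (options 15(W), 14(W), 13(W), 12(W) are all W)
n=19: L (options 16(W), 15(W), 14(W), 13(W) are all W)
n=20: L (options 17(W), 16(W), 15(W), 14(W) are all W)
n=21: W (go to 18, an L position)
n=22: W (go to 19, an L position)
n=23: W (go to 20, an L position)
n=24: W (go to 20, an L position)
n=25: W (go to 20, an L position)
n=26: W (go to 20, an L position)
n=27: L (options 24(W), 23(W), 22(W), 21(W) are all W)
n=28: L (options 25(W), 24(W), 23(W), 22(W) are all W)
n=29: L (options 26(W), 25(W), 24(W), 23(W) are all W)
n=30: W (go to 27, an L position)
n=31: W (go to 28, an L position)
Reading off the rows marked L gives the requested list; there are 12 such values of n.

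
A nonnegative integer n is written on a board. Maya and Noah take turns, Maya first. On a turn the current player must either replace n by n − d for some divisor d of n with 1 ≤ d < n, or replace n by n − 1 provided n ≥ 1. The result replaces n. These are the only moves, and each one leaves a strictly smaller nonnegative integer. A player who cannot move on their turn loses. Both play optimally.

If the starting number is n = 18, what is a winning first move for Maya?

Move to 9.

Label each position W (a win for the player to move) or L (a loss). A position with no legal move is L; any other position is W exactly when some move reaches an L, and L when every move reaches a W.
n=0: no move → L
n=1: →0(L), so W
n=2: →1(W) only, which is W, so L
n=3: →2(L), so W
n=4: →2(L), so W
n=5: →4(W) only, which is W, so L
n=6: →5(L), so W
n=7: →6(W) only, which is W, so L
n=8: →7(L), so W
n=9: →6(W), 8(W) — all W, so L
n=10: →5(L), so W
n=11: →10(W) only, which is W, so L
n=12: →9(L), so W
n=13: →12(W) only, which is W, so L
n=14: →7(L), so W
n=15: →10(W), 12(W), 14(W) — all W, so L
n=16: →15(L), so W
n=17: →16(W) only, which is W, so L
n=18: →9(L), so W
From 18, the L positions reachable in one move are: 9, 15, 17. Any move reaching one of these is winning.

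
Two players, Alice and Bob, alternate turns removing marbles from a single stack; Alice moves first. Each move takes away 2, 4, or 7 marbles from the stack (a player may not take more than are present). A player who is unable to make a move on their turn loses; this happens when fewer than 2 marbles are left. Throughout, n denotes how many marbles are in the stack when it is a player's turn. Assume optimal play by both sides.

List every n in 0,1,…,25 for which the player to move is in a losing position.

0, 1, 6, 9, 12, 15, 18, 21, 24

Build the W/L table. Terminal = L. A non-terminal position is W if it has a move to some L; otherwise it is L.
n=0: no move → L
n=1: no move → L
n=2: →0(L), so W
n=3: →1(L), so W
n=4: →0(L), so W
n=5: →1(L), so W
n=6: →4(W), 2(W) — all W, so L
n=7: →0(L), so W
n=8: →6(L), so W
n=9: →7(W), 5(W), 2(W) — all W, so L
n=10: →6(L), so W
n=11: →9(L), so W
n=12: →10(W), 8(W), 5(W) — all W, so L
n=13: →9(L), so W
n=14: →12(L), so W
n=15: →13(W), 11(W), 8(W) — all W, so L
n=16: →12(L), so W
n=17: →15(L), so W
n=18: →16(W), 14(W), 11(W) — all W, so L
n=19: →15(L), so W
n=20: →18(L), so W
n=21: →19(W), 17(W), 14(W) — all W, so L
n=22: →18(L), so W
n=23: →21(L), so W
n=24: →22(W), 20(W), 17(W) — all W, so L
n=25: →21(L), so W
The losing starting values of n are exactly the entries labelled L in this table (9 of them).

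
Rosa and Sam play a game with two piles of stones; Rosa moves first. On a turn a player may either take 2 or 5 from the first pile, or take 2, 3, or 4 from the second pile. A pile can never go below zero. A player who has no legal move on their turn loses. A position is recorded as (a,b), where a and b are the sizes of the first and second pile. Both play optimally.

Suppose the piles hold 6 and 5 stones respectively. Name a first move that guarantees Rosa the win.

Work bottom-up. With no move the player to move loses. Otherwise the position is W if at least one move leads to an L position for the opponent, and L if every move leads to a W.
No move ever increases a pile, so every position that can arise here has a ≤ 6 and b ≤ 5; it is enough to label the cells with 0 ≤ a ≤ 6 and 0 ≤ b ≤ 5.
Every move lowers a or b (never raises either), so fill the grid row by row in increasing a, and left to right within a row: each cell's successors are then already labelled.
      b=0  b=1  b=2  b=3  b=4  b=5
a=0:    L    L    W    W    W    W
a=1:    L    L    W    W    W    W
a=2:    W    W    L    L    W    W
a=3:    W    W    L    L    W    W
a=4:    L    L    W    W    W    W
a=5:    W    W    W    W    L    L
a=6:    W    W    L    L    W    W
Cells with no legal move (terminal, hence L): (0,0), (0,1), (1,0), (1,1).
The remaining L cells, each justified by listing all of its moves:
(2,2): L (options (0,2)(W), (2,0)(W) are all W)
(2,3): L (options (0,3)(W), (2,1)(W), (2,0)(W) are all W)
(3,2): L (options (1,2)(W), (3,0)(W) are all W)
(3,3): L (options (1,3)(W), (3,1)(W), (3,0)(W) are all W)
(4,0): L (sole option (2,0)(W) is W)
(4,1): L (sole option (2,1)(W) is W)
(5,4): L (options (3,4)(W), (0,4)(W), (5,2)(W), (5,1)(W), (5,0)(W) are all W)
(5,5): L (options (3,5)(W), (0,5)(W), (5,3)(W), (5,2)(W), (5,1)(W) are all W)
(6,2): L (options (4,2)(W), (1,2)(W), (6,0)(W) are all W)
(6,3): L (options (4,3)(W), (1,3)(W), (6,1)(W), (6,0)(W) are all W)
Every other cell has at least one move into one of the L cells above, so it is W.
From (6,5), the L positions reachable in one move are: (6,3), (6,2). Any move reaching one of these is winning.

Move to (6,3).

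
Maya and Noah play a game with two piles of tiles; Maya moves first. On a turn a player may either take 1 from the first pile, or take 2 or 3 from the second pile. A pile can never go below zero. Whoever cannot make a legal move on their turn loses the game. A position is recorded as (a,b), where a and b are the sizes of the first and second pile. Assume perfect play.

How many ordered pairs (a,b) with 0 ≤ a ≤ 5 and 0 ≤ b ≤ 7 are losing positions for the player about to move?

21

Compute win/loss labels from the base case upward. A position with no move is L. Any other position is W if it can reach an L in one move, else L.
Every move lowers a or b (never raises either), so fill the grid row by row in increasing a, and left to right within a row: each cell's successors are then already labelled.
      b=0  b=1  b=2  b=3  b=4  b=5  b=6  b=7
a=0:    L    L    W    W    W    L    L    W
a=1:    W    W    L    L    W    W    W    L
a=2:    L    L    W    W    W    L    L    W
a=3:    W    W    L    L    W    W    W    L
a=4:    L    L    W    W    W    L    L    W
a=5:    W    W    L    L    W    W    W    L
Cells with no legal move (terminal, hence L): (0,0), (0,1).
The remaining L cells, each justified by listing all of its moves:
(0,5): moves to (0,3)(W), (0,2)(W); every one is W ⇒ L
(0,6): moves to (0,4)(W), (0,3)(W); every one is W ⇒ L
(1,2): moves to (0,2)(W), (1,0)(W); every one is W ⇒ L
(1,3): moves to (0,3)(W), (1,1)(W), (1,0)(W); every one is W ⇒ L
(1,7): moves to (0,7)(W), (1,5)(W), (1,4)(W); every one is W ⇒ L
(2,0): the only move is to (1,0)(W), a W ⇒ L
(2,1): the only move is to (1,1)(W), a W ⇒ L
(2,5): moves to (1,5)(W), (2,3)(W), (2,2)(W); every one is W ⇒ L
(2,6): moves to (1,6)(W), (2,4)(W), (2,3)(W); every one is W ⇒ L
(3,2): moves to (2,2)(W), (3,0)(W); every one is W ⇒ L
(3,3): moves to (2,3)(W), (3,1)(W), (3,0)(W); every one is W ⇒ L
(3,7): moves to (2,7)(W), (3,5)(W), (3,4)(W); every one is W ⇒ L
(4,0): the only move is to (3,0)(W), a W ⇒ L
(4,1): the only move is to (3,1)(W), a W ⇒ L
(4,5): moves to (3,5)(W), (4,3)(W), (4,2)(W); every one is W ⇒ L
(4,6): moves to (3,6)(W), (4,4)(W), (4,3)(W); every one is W ⇒ L
(5,2): moves to (4,2)(W), (5,0)(W); every one is W ⇒ L
(5,3): moves to (4,3)(W), (5,1)(W), (5,0)(W); every one is W ⇒ L
(5,7): moves to (4,7)(W), (5,5)(W), (5,4)(W); every one is W ⇒ L
Every other cell has at least one move into one of the L cells above, so it is W.
L cells per row: a=0: 4, a=1: 3, a=2: 4, a=3: 3, a=4: 4, a=5: 3; total 21.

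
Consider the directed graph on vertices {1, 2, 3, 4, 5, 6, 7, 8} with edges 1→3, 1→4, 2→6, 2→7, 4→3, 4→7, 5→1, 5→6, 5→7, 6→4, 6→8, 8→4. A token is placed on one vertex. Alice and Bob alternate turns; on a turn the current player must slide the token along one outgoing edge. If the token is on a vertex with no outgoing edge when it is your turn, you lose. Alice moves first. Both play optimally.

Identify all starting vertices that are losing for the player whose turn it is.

Compute win/loss labels from the base case upward. A position with no move is L. Any other position is W if it can reach an L in one move, else L.
Every edge goes from a vertex to one that appears earlier in the order 7, 3, 4, 8, 6, 1, 2, 5, so processing vertices in that order labels each vertex after all of its successors.
7: no outgoing edge → L
3: no outgoing edge → L
4: →3(L), so W
8: →4(W) only, which is W, so L
6: →8(L), so W
1: →3(L), so W
2: →7(L), so W
5: →7(L), so W
The losing starting vertices are exactly the entries labelled L in this table (3 of them).

3, 7, 8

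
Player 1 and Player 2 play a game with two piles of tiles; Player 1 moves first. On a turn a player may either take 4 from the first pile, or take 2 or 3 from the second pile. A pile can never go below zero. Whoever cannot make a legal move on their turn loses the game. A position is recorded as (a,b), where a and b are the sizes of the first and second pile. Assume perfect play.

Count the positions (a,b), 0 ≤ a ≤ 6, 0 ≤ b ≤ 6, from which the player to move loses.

22

Classify positions by backward induction: terminal positions (no move available) are L. From any other position, the mover wins iff some move reaches an L.
Every move lowers a or b (never raises either), so fill the grid row by row in increasing a, and left to right within a row: each cell's successors are then already labelled.
      b=0  b=1  b=2  b=3  b=4  b=5  b=6
a=0:    L    L    W    W    W    L    L
a=1:    L    L    W    W    W    L    L
a=2:    L    L    W    W    W    L    L
a=3:    L    L    W    W    W    L    L
a=4:    W    W    L    L    W    W    W
a=5:    W    W    L    L    W    W    W
a=6:    W    W    L    L    W    W    W
Cells with no legal move (terminal, hence L): (0,0), (0,1), (1,0), (1,1), (2,0), (2,1), (3,0), (3,1).
The remaining L cells, each justified by listing all of its moves:
(0,5): →(0,3)(W), (0,2)(W) — all W, so L
(0,6): →(0,4)(W), (0,3)(W) — all W, so L
(1,5): →(1,3)(W), (1,2)(W) — all W, so L
(1,6): →(1,4)(W), (1,3)(W) — all W, so L
(2,5): →(2,3)(W), (2,2)(W) — all W, so L
(2,6): →(2,4)(W), (2,3)(W) — all W, so L
(3,5): →(3,3)(W), (3,2)(W) — all W, so L
(3,6): →(3,4)(W), (3,3)(W) — all W, so L
(4,2): →(0,2)(W), (4,0)(W) — all W, so L
(4,3): →(0,3)(W), (4,1)(W), (4,0)(W) — all W, so L
(5,2): →(1,2)(W), (5,0)(W) — all W, so L
(5,3): →(1,3)(W), (5,1)(W), (5,0)(W) — all W, so L
(6,2): →(2,2)(W), (6,0)(W) — all W, so L
(6,3): →(2,3)(W), (6,1)(W), (6,0)(W) — all W, so L
Every other cell has at least one move into one of the L cells above, so it is W.
L cells per row: a=0: 4, a=1: 4, a=2: 4, a=3: 4, a=4: 2, a=5: 2, a=6: 2; total 22.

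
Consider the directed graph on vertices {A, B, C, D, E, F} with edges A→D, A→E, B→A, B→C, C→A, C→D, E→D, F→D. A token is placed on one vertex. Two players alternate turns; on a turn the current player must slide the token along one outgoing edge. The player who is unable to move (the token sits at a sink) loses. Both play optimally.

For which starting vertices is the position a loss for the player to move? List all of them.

B, D

Build the W/L table. Terminal = L. A non-terminal position is W if it has a move to some L; otherwise it is L.
Every edge goes from a vertex to one that appears earlier in the order D, E, A, F, C, B, so processing vertices in that order labels each vertex after all of its successors.
D: no outgoing edge → L
E: W (go to D, an L position)
A: W (go to D, an L position)
F: W (go to D, an L position)
C: W (go to D, an L position)
B: L (options C(W), A(W) are all W)
The losing starting vertices are exactly the entries labelled L in this table (2 of them).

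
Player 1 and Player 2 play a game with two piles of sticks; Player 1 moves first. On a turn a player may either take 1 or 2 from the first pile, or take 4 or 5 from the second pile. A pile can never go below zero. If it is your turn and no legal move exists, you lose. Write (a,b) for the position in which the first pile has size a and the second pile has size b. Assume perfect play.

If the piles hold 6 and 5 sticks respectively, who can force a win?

Work bottom-up. With no move the player to move loses. Otherwise the position is W if at least one move leads to an L position for the opponent, and L if every move leads to a W.
No move ever increases a pile, so every position that can arise here has a ≤ 6 and b ≤ 5; it is enough to label the cells with 0 ≤ a ≤ 6 and 0 ≤ b ≤ 5.
Every move lowers a or b (never raises either), so fill the grid row by row in increasing a, and left to right within a row: each cell's successors are then already labelled.
      b=0  b=1  b=2  b=3  b=4  b=5
a=0:    L    L    L    L    W    W
a=1:    W    W    W    W    L    L
a=2:    W    W    W    W    W    W
a=3:    L    L    L    L    W    W
a=4:    W    W    W    W    L    L
a=5:    W    W    W    W    W    W
a=6:    L    L    L    L    W    W
Cells with no legal move (terminal, hence L): (0,0), (0,1), (0,2), (0,3).
The remaining L cells, each justified by listing all of its moves:
(1,4): →(0,4)(W), (1,0)(W) — all W, so L
(1,5): →(0,5)(W), (1,1)(W), (1,0)(W) — all W, so L
(3,0): →(2,0)(W), (1,0)(W) — all W, so L
(3,1): →(2,1)(W), (1,1)(W) — all W, so L
(3,2): →(2,2)(W), (1,2)(W) — all W, so L
(3,3): →(2,3)(W), (1,3)(W) — all W, so L
(4,4): →(3,4)(W), (2,4)(W), (4,0)(W) — all W, so L
(4,5): →(3,5)(W), (2,5)(W), (4,1)(W), (4,0)(W) — all W, so L
(6,0): →(5,0)(W), (4,0)(W) — all W, so L
(6,1): →(5,1)(W), (4,1)(W) — all W, so L
(6,2): →(5,2)(W), (4,2)(W) — all W, so L
(6,3): →(5,3)(W), (4,3)(W) — all W, so L
Every other cell has at least one move into one of the L cells above, so it is W.
The starting position (6,5) is W: Player 1 should move to (4,5), handing over an L position.

Player 1 wins.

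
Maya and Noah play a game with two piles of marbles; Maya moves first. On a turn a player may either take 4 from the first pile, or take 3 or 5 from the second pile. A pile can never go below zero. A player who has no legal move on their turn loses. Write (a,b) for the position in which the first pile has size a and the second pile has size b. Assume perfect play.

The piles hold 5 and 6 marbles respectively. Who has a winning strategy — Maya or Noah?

Work bottom-up. With no move the player to move loses. Otherwise the position is W if at least one move leads to an L position for the opponent, and L if every move leads to a W.
No move ever increases a pile, so every position that can arise here has a ≤ 5 and b ≤ 6; it is enough to label the cells with 0 ≤ a ≤ 5 and 0 ≤ b ≤ 6.
Every move lowers a or b (never raises either), so fill the grid row by row in increasing a, and left to right within a row: each cell's successors are then already labelled.
      b=0  b=1  b=2  b=3  b=4  b=5  b=6
a=0:    L    L    L    W    W    W    W
a=1:    L    L    L    W    W    W    W
a=2:    L    L    L    W    W    W    W
a=3:    L    L    L    W    W    W    W
a=4:    W    W    W    L    L    L    W
a=5:    W    W    W    L    L    L    W
Cells with no legal move (terminal, hence L): (0,0), (0,1), (0,2), (1,0), (1,1), (1,2), (2,0), (2,1), (2,2), (3,0), (3,1), (3,2).
The remaining L cells, each justified by listing all of its moves:
(4,3): →(0,3)(W), (4,0)(W) — all W, so L
(4,4): →(0,4)(W), (4,1)(W) — all W, so L
(4,5): →(0,5)(W), (4,2)(W), (4,0)(W) — all W, so L
(5,3): →(1,3)(W), (5,0)(W) — all W, so L
(5,4): →(1,4)(W), (5,1)(W) — all W, so L
(5,5): →(1,5)(W), (5,2)(W), (5,0)(W) — all W, so L
Every other cell has at least one move into one of the L cells above, so it is W.
From (5,6) Maya can move to (5,3), reaching an L position.

Maya wins.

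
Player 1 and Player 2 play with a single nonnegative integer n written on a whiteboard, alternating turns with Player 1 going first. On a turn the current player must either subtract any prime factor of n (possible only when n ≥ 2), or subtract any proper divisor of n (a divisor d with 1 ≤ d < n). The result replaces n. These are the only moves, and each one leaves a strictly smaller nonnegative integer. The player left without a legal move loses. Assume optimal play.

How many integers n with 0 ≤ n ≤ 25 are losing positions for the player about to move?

Build the W/L table. Terminal = L. A non-terminal position is W if it has a move to some L; otherwise it is L.
n=0: no move → L
n=1: no move → L
n=2: W (go to 0, an L position)
n=3: W (go to 0, an L position)
n=4: L (options 2(W), 3(W) are all W)
n=5: W (go to 0, an L position)
n=6: W (go to 4, an L position)
n=7: W (go to 0, an L position)
n=8: W (go to 4, an L position)
n=9: L (options 6(W), 8(W) are all W)
n=10: W (go to 9, an L position)
n=11: W (go to 0, an L position)
n=12: W (go to 9, an L position)
n=13: W (go to 0, an L position)
n=14: L (options 7(W), 12(W), 13(W) are all W)
n=15: W (go to 14, an L position)
n=16: W (go to 14, an L position)
n=17: W (go to 0, an L position)
n=18: W (go to 9, an L position)
n=19: W (go to 0, an L position)
n=20: L (options 10(W), 15(W), 16(W), 18(W), 19(W) are all W)
n=21: W (go to 14, an L position)
n=22: W (go to 20, an L position)
n=23: W (go to 0, an L position)
n=24: W (go to 20, an L position)
n=25: W (go to 20, an L position)
L entries with 0 ≤ n ≤ 25: n = 0, 1, 4, 9, 14, 20; that makes 6.

6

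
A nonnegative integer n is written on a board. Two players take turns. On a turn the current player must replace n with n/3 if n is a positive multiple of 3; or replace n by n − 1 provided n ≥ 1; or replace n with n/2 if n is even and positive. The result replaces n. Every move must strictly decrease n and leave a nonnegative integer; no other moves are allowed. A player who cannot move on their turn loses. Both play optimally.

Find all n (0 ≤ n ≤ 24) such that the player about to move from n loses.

Work bottom-up. With no move the player to move loses. Otherwise the position is W if at least one move leads to an L position for the opponent, and L if every move leads to a W.
n=0: no move → L
n=1: →0(L), so W
n=2: →1(W) only, which is W, so L
n=3: →2(L), so W
n=4: →2(L), so W
n=5: →4(W) only, which is W, so L
n=6: →2(L), so W
n=7: →6(W) only, which is W, so L
n=8: →7(L), so W
n=9: →3(W), 8(W) — all W, so L
n=10: →5(L), so W
n=11: →10(W) only, which is W, so L
n=12: →11(L), so W
n=13: →12(W) only, which is W, so L
n=14: →7(L), so W
n=15: →5(L), so W
n=16: →8(W), 15(W) — all W, so L
n=17: →16(L), so W
n=18: →9(L), so W
n=19: →18(W) only, which is W, so L
n=20: →19(L), so W
n=21: →7(L), so W
n=22: →11(L), so W
n=23: →22(W) only, which is W, so L
n=24: →23(L), so W
The losing starting values of n are exactly the entries labelled L in this table (10 of them).

0, 2, 5, 7, 9, 11, 13, 16, 19, 23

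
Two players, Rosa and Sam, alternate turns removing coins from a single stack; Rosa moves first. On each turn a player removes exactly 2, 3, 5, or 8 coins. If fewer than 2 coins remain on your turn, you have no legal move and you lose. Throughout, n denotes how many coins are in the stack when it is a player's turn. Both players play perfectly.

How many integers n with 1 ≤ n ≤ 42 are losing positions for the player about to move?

10

Positions with no move are L. A position that does have a move is losing for the player to move precisely when every available move leads to a winning position for the opponent. Fill in the labels:
n=0: no move → L
n=1: no move → L
n=2: reaches L-position 0 → W
n=3: reaches L-position 1 → W
n=4: reaches L-position 1 → W
n=5: reaches L-position 0 → W
n=6: reaches L-position 1 → W
n=7: only reaches 5(W), 4(W), 2(W), all W → L
n=8: reaches L-position 0 → W
n=9: reaches L-position 7 → W
n=10: reaches L-position 7 → W
n=11: only reaches 9(W), 8(W), 6(W), 3(W), all W → L
n=12: reaches L-position 7 → W
n=13: reaches L-position 11 → W
n=14: reaches L-position 11 → W
n=15: reaches L-position 7 → W
n=16: reaches L-position 11 → W
n=17: only reaches 15(W), 14(W), 12(W), 9(W), all W → L
n=18: only reaches 16(W), 15(W), 13(W), 10(W), all W → L
n=19: reaches L-position 17 → W
n=20: reaches L-position 18 → W
n=21: reaches L-position 18 → W
n=22: reaches L-position 17 → W
n=23: reaches L-position 18 → W
n=24: only reaches 22(W), 21(W), 19(W), 16(W), all W → L
n=25: reaches L-position 17 → W
n=26: reaches L-position 24 → W
n=27: reaches L-position 24 → W
n=28: only reaches 26(W), 25(W), 23(W), 20(W), all W → L
n=29: reaches L-position 24 → W
n=30: reaches L-position 28 → W
n=31: reaches L-position 28 → W
n=32: reaches L-position 24 → W
n=33: reaches L-position 28 → W
n=34: only reaches 32(W), 31(W), 29(W), 26(W), all W → L
n=35: only reaches 33(W), 32(W), 30(W), 27(W), all W → L
n=36: reaches L-position 34 → W
n=37: reaches L-position 35 → W
n=38: reaches L-position 35 → W
n=39: reaches L-position 34 → W
n=40: reaches L-position 35 → W
n=41: only reaches 39(W), 38(W), 36(W), 33(W), all W → L
n=42: reaches L-position 34 → W
L entries with 1 ≤ n ≤ 42 (n=0 is outside the asked range and is not counted): n = 1, 7, 11, 17, 18, 24, 28, 34, 35, 41; that makes 10.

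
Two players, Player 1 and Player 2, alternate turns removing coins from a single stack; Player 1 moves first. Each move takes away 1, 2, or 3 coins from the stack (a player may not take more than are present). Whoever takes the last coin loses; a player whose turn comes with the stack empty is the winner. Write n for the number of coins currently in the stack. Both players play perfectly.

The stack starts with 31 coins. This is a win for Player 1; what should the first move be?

Use the standard recursion: the mover wins at a terminal position; elsewhere, the mover wins exactly when some move hands the opponent an L position.
n=0: no move; the opponent has just taken the last coin and therefore loses → W
n=1: the only move is to 0(W), a W ⇒ L
n=2: can move to 1, which is L ⇒ W
n=3: can move to 1, which is L ⇒ W
n=4: can move to 1, which is L ⇒ W
n=5: moves to 4(W), 3(W), 2(W); every one is W ⇒ L
n=6: can move to 5, which is L ⇒ W
n=7: can move to 5, which is L ⇒ W
n=8: can move to 5, which is L ⇒ W
n=9: moves to 8(W), 7(W), 6(W); every one is W ⇒ L
n=10: can move to 9, which is L ⇒ W
n=11: can move to 9, which is L ⇒ W
n=12: can move to 9, which is L ⇒ W
n=13: moves to 12(W), 11(W), 10(W); every one is W ⇒ L
n=14: can move to 13, which is L ⇒ W
n=15: can move to 13, which is L ⇒ W
n=16: can move to 13, which is L ⇒ W
n=17: moves to 16(W), 15(W), 14(W); every one is W ⇒ L
n=18: can move to 17, which is L ⇒ W
n=19: can move to 17, which is L ⇒ W
n=20: can move to 17, which is L ⇒ W
n=21: moves to 20(W), 19(W), 18(W); every one is W ⇒ L
n=22: can move to 21, which is L ⇒ W
n=23: can move to 21, which is L ⇒ W
n=24: can move to 21, which is L ⇒ W
n=25: moves to 24(W), 23(W), 22(W); every one is W ⇒ L
n=26: can move to 25, which is L ⇒ W
n=27: can move to 25, which is L ⇒ W
n=28: can move to 25, which is L ⇒ W
n=29: moves to 28(W), 27(W), 26(W); every one is W ⇒ L
n=30: can move to 29, which is L ⇒ W
n=31: can move to 29, which is L ⇒ W
From 31, the L positions reachable in one move are: 29.

Remove 2, leaving 29.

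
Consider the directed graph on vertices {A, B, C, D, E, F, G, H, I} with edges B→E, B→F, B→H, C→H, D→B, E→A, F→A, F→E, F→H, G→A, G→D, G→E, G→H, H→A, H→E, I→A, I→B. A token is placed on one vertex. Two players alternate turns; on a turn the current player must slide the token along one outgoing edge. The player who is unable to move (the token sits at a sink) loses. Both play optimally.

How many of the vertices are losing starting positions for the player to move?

Build the W/L table. Terminal = L. A non-terminal position is W if it has a move to some L; otherwise it is L.
Every edge goes from a vertex to one that appears earlier in the order A, E, H, F, B, I, D, C, G, so processing vertices in that order labels each vertex after all of its successors.
A: no outgoing edge → L
E: W (go to A, an L position)
H: W (go to A, an L position)
F: W (go to A, an L position)
B: L (options F(W), H(W), E(W) are all W)
I: W (go to B, an L position)
D: W (go to B, an L position)
C: L (sole option H(W) is W)
G: W (go to A, an L position)
The L vertices are A, B, C; that is 3 in all.

3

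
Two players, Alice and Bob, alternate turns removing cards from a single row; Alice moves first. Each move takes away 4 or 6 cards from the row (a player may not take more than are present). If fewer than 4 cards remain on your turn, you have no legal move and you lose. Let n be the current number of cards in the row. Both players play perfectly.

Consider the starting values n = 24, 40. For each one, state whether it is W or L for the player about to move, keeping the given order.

24: W, 40: L

Positions with no move are L. A position that does have a move is losing for the player to move precisely when every available move leads to a winning position for the opponent. Fill in the labels:
n=0: no move → L
n=1: no move → L
n=2: no move → L
n=3: no move → L
n=4: can move to 0, which is L ⇒ W
n=5: can move to 1, which is L ⇒ W
n=6: can move to 2, which is L ⇒ W
n=7: can move to 3, which is L ⇒ W
n=8: can move to 2, which is L ⇒ W
n=9: can move to 3, which is L ⇒ W
n=10: moves to 6(W), 4(W); every one is W ⇒ L
n=11: moves to 7(W), 5(W); every one is W ⇒ L
n=12: moves to 8(W), 6(W); every one is W ⇒ L
n=13: moves to 9(W), 7(W); every one is W ⇒ L
n=14: can move to 10, which is L ⇒ W
n=15: can move to 11, which is L ⇒ W
n=16: can move to 12, which is L ⇒ W
n=17: can move to 13, which is L ⇒ W
n=18: can move to 12, which is L ⇒ W
n=19: can move to 13, which is L ⇒ W
n=20: moves to 16(W), 14(W); every one is W ⇒ L
n=21: moves to 17(W), 15(W); every one is W ⇒ L
n=22: moves to 18(W), 16(W); every one is W ⇒ L
n=23: moves to 19(W), 17(W); every one is W ⇒ L
n=24: can move to 20, which is L ⇒ W
n=25: can move to 21, which is L ⇒ W
n=26: can move to 22, which is L ⇒ W
n=27: can move to 23, which is L ⇒ W
n=28: can move to 22, which is L ⇒ W
n=29: can move to 23, which is L ⇒ W
n=30: moves to 26(W), 24(W); every one is W ⇒ L
n=31: moves to 27(W), 25(W); every one is W ⇒ L
n=32: moves to 28(W), 26(W); every one is W ⇒ L
n=33: moves to 29(W), 27(W); every one is W ⇒ L
n=34: can move to 30, which is L ⇒ W
n=35: can move to 31, which is L ⇒ W
n=36: can move to 32, which is L ⇒ W
n=37: can move to 33, which is L ⇒ W
n=38: can move to 32, which is L ⇒ W
n=39: can move to 33, which is L ⇒ W
n=40: moves to 36(W), 34(W); every one is W ⇒ L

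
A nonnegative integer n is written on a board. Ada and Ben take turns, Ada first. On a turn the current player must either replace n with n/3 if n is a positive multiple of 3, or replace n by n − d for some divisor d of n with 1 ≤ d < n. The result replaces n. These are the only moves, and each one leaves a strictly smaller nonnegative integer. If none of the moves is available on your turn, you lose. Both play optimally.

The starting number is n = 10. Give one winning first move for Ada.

Move to 9.

Work bottom-up. With no move the player to move loses. Otherwise the position is W if at least one move leads to an L position for the opponent, and L if every move leads to a W.
n=0: no move → L
n=1: no move → L
n=2: →1(L), so W
n=3: →1(L), so W
n=4: →2(W), 3(W) — all W, so L
n=5: →4(L), so W
n=6: →4(L), so W
n=7: →6(W) only, which is W, so L
n=8: →4(L), so W
n=9: →3(W), 6(W), 8(W) — all W, so L
n=10: →9(L), so W
From 10, the L positions reachable in one move are: 9.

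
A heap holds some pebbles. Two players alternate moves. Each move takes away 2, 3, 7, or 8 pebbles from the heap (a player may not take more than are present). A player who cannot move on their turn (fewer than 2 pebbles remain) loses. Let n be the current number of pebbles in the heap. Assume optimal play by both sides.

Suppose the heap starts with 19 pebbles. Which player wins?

Use the standard recursion: the mover loses at a terminal position; elsewhere, the mover wins exactly when some move hands the opponent an L position.
n=0: no move → L
n=1: no move → L
n=2: →0(L), so W
n=3: →1(L), so W
n=4: →1(L), so W
n=5: →3(W), 2(W) — all W, so L
n=6: →4(W), 3(W) — all W, so L
n=7: →5(L), so W
n=8: →6(L), so W
n=9: →6(L), so W
n=10: →8(W), 7(W), 3(W), 2(W) — all W, so L
n=11: →9(W), 8(W), 4(W), 3(W) — all W, so L
n=12: →10(L), so W
n=13: →11(L), so W
n=14: →11(L), so W
n=15: →13(W), 12(W), 8(W), 7(W) — all W, so L
n=16: →14(W), 13(W), 9(W), 8(W) — all W, so L
n=17: →15(L), so W
n=18: →16(L), so W
n=19: →16(L), so W
From 19 the player to move can remove 3, leaving 16, reaching an L position.

The first player wins.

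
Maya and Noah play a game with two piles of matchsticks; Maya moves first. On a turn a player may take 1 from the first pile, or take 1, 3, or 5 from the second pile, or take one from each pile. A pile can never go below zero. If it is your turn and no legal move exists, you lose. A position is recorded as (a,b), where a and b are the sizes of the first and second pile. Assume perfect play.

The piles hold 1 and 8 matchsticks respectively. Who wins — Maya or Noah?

Maya wins.

Classify positions by backward induction: terminal positions (no move available) are L. From any other position, the mover wins iff some move reaches an L.
No move ever increases a pile, so every position that can arise here has a ≤ 1 and b ≤ 8; it is enough to label the cells with 0 ≤ a ≤ 1 and 0 ≤ b ≤ 8.
Every move lowers a or b (never raises either), so fill the grid row by row in increasing a, and left to right within a row: each cell's successors are then already labelled.
      b=0  b=1  b=2  b=3  b=4  b=5  b=6  b=7  b=8
a=0:    L    W    L    W    L    W    L    W    L
a=1:    W    W    W    W    W    W    W    W    W
Cells with no legal move (terminal, hence L): (0,0).
The remaining L cells, each justified by listing all of its moves:
(0,2): L (sole option (0,1)(W) is W)
(0,4): L (options (0,3)(W), (0,1)(W) are all W)
(0,6): L (options (0,5)(W), (0,3)(W), (0,1)(W) are all W)
(0,8): L (options (0,7)(W), (0,5)(W), (0,3)(W) are all W)
Every other cell has at least one move into one of the L cells above, so it is W.
From (1,8) Maya can move to (0,8), reaching an L position.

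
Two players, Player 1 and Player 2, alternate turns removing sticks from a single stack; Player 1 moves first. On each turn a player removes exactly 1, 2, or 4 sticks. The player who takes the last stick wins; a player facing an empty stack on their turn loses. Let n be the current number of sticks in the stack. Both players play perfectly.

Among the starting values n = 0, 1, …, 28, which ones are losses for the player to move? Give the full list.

0, 3, 6, 9, 12, 15, 18, 21, 24, 27

Work bottom-up. With no move the player to move loses. Otherwise the position is W if at least one move leads to an L position for the opponent, and L if every move leads to a W.
n=0: no move → L
n=1: W (go to 0, an L position)
n=2: W (go to 0, an L position)
n=3: L (options 2(W), 1(W) are all W)
n=4: W (go to 3, an L position)
n=5: W (go to 3, an L position)
n=6: L (options 5(W), 4(W), 2(W) are all W)
n=7: W (go to 6, an L position)
n=8: W (go to 6, an L position)
n=9: L (options 8(W), 7(W), 5(W) are all W)
n=10: W (go to 9, an L position)
n=11: W (go to 9, an L position)
n=12: L (options 11(W), 10(W), 8(W) are all W)
n=13: W (go to 12, an L position)
n=14: W (go to 12, an L position)
n=15: L (options 14(W), 13(W), 11(W) are all W)
n=16: W (go to 15, an L position)
n=17: W (go to 15, an L position)
n=18: L (options 17(W), 16(W), 14(W) are all W)
n=19: W (go to 18, an L position)
n=20: W (go to 18, an L position)
n=21: L (options 20(W), 19(W), 17(W) are all W)
n=22: W (go to 21, an L position)
n=23: W (go to 21, an L position)
n=24: L (options 23(W), 22(W), 20(W) are all W)
n=25: W (go to 24, an L position)
n=26: W (go to 24, an L position)
n=27: L (options 26(W), 25(W), 23(W) are all W)
n=28: W (go to 27, an L position)
The losing starting values of n are exactly the entries labelled L in this table (10 of them).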